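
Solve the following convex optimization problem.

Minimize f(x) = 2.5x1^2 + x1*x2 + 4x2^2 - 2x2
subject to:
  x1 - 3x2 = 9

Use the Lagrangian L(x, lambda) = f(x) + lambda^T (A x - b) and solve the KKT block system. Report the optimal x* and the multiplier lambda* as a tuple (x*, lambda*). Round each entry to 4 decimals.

Form the Lagrangian:
  L(x, lambda) = (1/2) x^T Q x + c^T x + lambda^T (A x - b)
Stationarity (grad_x L = 0): Q x + c + A^T lambda = 0.
Primal feasibility: A x = b.

This gives the KKT block system:
  [ Q   A^T ] [ x     ]   [-c ]
  [ A    0  ] [ lambda ] = [ b ]

Solving the linear system:
  x*      = (1.7797, -2.4068)
  lambda* = (-6.4915)
  f(x*)   = 31.6186

x* = (1.7797, -2.4068), lambda* = (-6.4915)


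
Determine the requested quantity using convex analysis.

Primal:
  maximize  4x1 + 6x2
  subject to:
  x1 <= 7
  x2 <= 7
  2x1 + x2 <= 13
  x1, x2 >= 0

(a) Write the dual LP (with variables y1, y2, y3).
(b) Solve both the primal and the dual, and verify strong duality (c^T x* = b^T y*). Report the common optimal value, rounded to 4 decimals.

The standard primal-dual pair for 'max c^T x s.t. A x <= b, x >= 0' is:
  Dual:  min b^T y  s.t.  A^T y >= c,  y >= 0.

So the dual LP is:
  minimize  7y1 + 7y2 + 13y3
  subject to:
    y1 + 2y3 >= 4
    y2 + y3 >= 6
    y1, y2, y3 >= 0

Solving the primal: x* = (3, 7).
  primal value c^T x* = 54.
Solving the dual: y* = (0, 4, 2).
  dual value b^T y* = 54.
Strong duality: c^T x* = b^T y*. Confirmed.

54


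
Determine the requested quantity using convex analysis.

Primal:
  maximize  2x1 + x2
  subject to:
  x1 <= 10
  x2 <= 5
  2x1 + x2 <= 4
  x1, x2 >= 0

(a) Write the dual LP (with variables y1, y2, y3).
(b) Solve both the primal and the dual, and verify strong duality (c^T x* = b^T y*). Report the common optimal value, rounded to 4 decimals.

The standard primal-dual pair for 'max c^T x s.t. A x <= b, x >= 0' is:
  Dual:  min b^T y  s.t.  A^T y >= c,  y >= 0.

So the dual LP is:
  minimize  10y1 + 5y2 + 4y3
  subject to:
    y1 + 2y3 >= 2
    y2 + y3 >= 1
    y1, y2, y3 >= 0

Solving the primal: x* = (2, 0).
  primal value c^T x* = 4.
Solving the dual: y* = (0, 0, 1).
  dual value b^T y* = 4.
Strong duality: c^T x* = b^T y*. Confirmed.

4


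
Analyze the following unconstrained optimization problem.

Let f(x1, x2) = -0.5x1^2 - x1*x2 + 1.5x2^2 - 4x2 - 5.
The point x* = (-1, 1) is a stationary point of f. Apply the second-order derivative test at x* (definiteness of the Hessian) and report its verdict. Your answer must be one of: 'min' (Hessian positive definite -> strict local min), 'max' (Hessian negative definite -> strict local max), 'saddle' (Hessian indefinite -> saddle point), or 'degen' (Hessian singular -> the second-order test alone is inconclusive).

Compute the Hessian H = grad^2 f:
  H = [[-1, -1], [-1, 3]]
Verify stationarity: grad f(x*) = H x* + g = (0, 0).
Eigenvalues of H: -1.2361, 3.2361.
Eigenvalues have mixed signs, so H is indefinite -> x* is a saddle point.

saddle


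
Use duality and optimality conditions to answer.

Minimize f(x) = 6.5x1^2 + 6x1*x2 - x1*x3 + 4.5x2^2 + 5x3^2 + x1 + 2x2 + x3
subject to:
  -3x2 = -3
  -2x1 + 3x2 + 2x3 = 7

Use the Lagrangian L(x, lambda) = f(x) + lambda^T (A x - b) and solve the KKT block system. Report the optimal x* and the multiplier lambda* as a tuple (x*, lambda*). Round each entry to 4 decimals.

Form the Lagrangian:
  L(x, lambda) = (1/2) x^T Q x + c^T x + lambda^T (A x - b)
Stationarity (grad_x L = 0): Q x + c + A^T lambda = 0.
Primal feasibility: A x = b.

This gives the KKT block system:
  [ Q   A^T ] [ x     ]   [-c ]
  [ A    0  ] [ lambda ] = [ b ]

Solving the linear system:
  x*      = (-1.2381, 1, 0.7619)
  lambda* = (-3.7381, -4.9286)
  f(x*)   = 12.4048

x* = (-1.2381, 1, 0.7619), lambda* = (-3.7381, -4.9286)


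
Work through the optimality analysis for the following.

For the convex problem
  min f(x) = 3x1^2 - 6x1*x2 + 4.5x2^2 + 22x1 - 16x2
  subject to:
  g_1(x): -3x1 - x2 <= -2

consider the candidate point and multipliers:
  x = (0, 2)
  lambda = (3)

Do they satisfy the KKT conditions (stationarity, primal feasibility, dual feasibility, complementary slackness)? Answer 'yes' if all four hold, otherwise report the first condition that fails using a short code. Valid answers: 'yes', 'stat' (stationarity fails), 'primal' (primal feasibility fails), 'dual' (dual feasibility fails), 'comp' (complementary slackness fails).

Gradient of f: grad f(x) = Q x + c = (10, 2)
Constraint values g_i(x) = a_i^T x - b_i:
  g_1((0, 2)) = 0
Stationarity residual: grad f(x) + sum_i lambda_i a_i = (1, -1)
  -> stationarity FAILS
Primal feasibility (all g_i <= 0): OK
Dual feasibility (all lambda_i >= 0): OK
Complementary slackness (lambda_i * g_i(x) = 0 for all i): OK

Verdict: the first failing condition is stationarity -> stat.

stat


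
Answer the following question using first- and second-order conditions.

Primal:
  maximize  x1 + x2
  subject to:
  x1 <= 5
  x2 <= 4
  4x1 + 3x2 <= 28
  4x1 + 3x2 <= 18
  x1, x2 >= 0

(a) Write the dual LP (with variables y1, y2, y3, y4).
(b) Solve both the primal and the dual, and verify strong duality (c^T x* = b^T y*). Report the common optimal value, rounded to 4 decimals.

The standard primal-dual pair for 'max c^T x s.t. A x <= b, x >= 0' is:
  Dual:  min b^T y  s.t.  A^T y >= c,  y >= 0.

So the dual LP is:
  minimize  5y1 + 4y2 + 28y3 + 18y4
  subject to:
    y1 + 4y3 + 4y4 >= 1
    y2 + 3y3 + 3y4 >= 1
    y1, y2, y3, y4 >= 0

Solving the primal: x* = (1.5, 4).
  primal value c^T x* = 5.5.
Solving the dual: y* = (0, 0.25, 0, 0.25).
  dual value b^T y* = 5.5.
Strong duality: c^T x* = b^T y*. Confirmed.

5.5


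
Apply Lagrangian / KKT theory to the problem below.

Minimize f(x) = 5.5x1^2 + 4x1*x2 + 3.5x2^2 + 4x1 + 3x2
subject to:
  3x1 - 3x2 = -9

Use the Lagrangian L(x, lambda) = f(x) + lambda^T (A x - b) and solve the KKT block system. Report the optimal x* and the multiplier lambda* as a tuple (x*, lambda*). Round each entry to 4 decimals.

Form the Lagrangian:
  L(x, lambda) = (1/2) x^T Q x + c^T x + lambda^T (A x - b)
Stationarity (grad_x L = 0): Q x + c + A^T lambda = 0.
Primal feasibility: A x = b.

This gives the KKT block system:
  [ Q   A^T ] [ x     ]   [-c ]
  [ A    0  ] [ lambda ] = [ b ]

Solving the linear system:
  x*      = (-1.5385, 1.4615)
  lambda* = (2.359)
  f(x*)   = 9.7308

x* = (-1.5385, 1.4615), lambda* = (2.359)


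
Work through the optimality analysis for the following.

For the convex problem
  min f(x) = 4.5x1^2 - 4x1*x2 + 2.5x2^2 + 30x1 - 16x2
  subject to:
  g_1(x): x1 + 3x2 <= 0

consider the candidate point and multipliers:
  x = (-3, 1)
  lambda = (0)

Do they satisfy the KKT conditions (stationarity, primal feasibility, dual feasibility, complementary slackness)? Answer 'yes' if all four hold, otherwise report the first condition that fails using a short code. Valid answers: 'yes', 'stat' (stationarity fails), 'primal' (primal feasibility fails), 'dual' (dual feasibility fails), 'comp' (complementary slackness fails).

Gradient of f: grad f(x) = Q x + c = (-1, 1)
Constraint values g_i(x) = a_i^T x - b_i:
  g_1((-3, 1)) = 0
Stationarity residual: grad f(x) + sum_i lambda_i a_i = (-1, 1)
  -> stationarity FAILS
Primal feasibility (all g_i <= 0): OK
Dual feasibility (all lambda_i >= 0): OK
Complementary slackness (lambda_i * g_i(x) = 0 for all i): OK

Verdict: the first failing condition is stationarity -> stat.

stat


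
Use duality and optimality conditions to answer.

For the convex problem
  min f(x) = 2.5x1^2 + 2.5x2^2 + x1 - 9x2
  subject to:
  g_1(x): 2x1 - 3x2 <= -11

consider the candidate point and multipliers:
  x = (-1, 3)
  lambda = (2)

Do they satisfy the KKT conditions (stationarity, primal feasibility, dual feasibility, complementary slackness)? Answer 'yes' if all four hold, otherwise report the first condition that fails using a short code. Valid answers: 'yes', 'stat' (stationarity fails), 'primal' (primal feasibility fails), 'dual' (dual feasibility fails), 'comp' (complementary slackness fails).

Gradient of f: grad f(x) = Q x + c = (-4, 6)
Constraint values g_i(x) = a_i^T x - b_i:
  g_1((-1, 3)) = 0
Stationarity residual: grad f(x) + sum_i lambda_i a_i = (0, 0)
  -> stationarity OK
Primal feasibility (all g_i <= 0): OK
Dual feasibility (all lambda_i >= 0): OK
Complementary slackness (lambda_i * g_i(x) = 0 for all i): OK

Verdict: yes, KKT holds.

yes


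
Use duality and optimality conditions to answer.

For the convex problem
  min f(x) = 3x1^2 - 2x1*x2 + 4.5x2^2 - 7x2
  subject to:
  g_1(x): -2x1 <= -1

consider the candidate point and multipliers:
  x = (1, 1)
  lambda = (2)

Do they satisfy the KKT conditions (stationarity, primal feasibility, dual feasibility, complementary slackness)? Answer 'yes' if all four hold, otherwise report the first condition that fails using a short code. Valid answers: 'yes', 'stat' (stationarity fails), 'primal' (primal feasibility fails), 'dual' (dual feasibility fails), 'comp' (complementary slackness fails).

Gradient of f: grad f(x) = Q x + c = (4, 0)
Constraint values g_i(x) = a_i^T x - b_i:
  g_1((1, 1)) = -1
Stationarity residual: grad f(x) + sum_i lambda_i a_i = (0, 0)
  -> stationarity OK
Primal feasibility (all g_i <= 0): OK
Dual feasibility (all lambda_i >= 0): OK
Complementary slackness (lambda_i * g_i(x) = 0 for all i): FAILS

Verdict: the first failing condition is complementary_slackness -> comp.

comp


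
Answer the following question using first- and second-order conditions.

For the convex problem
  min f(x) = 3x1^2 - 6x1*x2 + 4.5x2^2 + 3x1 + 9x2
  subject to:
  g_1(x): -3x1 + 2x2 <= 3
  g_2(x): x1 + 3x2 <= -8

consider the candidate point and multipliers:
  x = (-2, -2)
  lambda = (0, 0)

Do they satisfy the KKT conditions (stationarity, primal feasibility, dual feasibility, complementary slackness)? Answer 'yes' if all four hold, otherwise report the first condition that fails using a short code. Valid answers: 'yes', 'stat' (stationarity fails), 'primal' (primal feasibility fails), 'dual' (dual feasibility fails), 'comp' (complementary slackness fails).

Gradient of f: grad f(x) = Q x + c = (3, 3)
Constraint values g_i(x) = a_i^T x - b_i:
  g_1((-2, -2)) = -1
  g_2((-2, -2)) = 0
Stationarity residual: grad f(x) + sum_i lambda_i a_i = (3, 3)
  -> stationarity FAILS
Primal feasibility (all g_i <= 0): OK
Dual feasibility (all lambda_i >= 0): OK
Complementary slackness (lambda_i * g_i(x) = 0 for all i): OK

Verdict: the first failing condition is stationarity -> stat.

stat


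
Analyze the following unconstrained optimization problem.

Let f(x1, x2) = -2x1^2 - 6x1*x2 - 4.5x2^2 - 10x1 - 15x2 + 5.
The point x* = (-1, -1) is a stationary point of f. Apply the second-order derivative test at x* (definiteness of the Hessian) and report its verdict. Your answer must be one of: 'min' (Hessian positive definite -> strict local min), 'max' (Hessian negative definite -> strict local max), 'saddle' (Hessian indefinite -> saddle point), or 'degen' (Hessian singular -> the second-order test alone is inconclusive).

Compute the Hessian H = grad^2 f:
  H = [[-4, -6], [-6, -9]]
Verify stationarity: grad f(x*) = H x* + g = (0, 0).
Eigenvalues of H: -13, 0.
H has a zero eigenvalue (singular; negative semidefinite but not definite), so H is neither positive definite, negative definite, nor indefinite. The second-order test alone is inconclusive -> degen.
(Indeed, f is constant along the null direction of H through x*, so x* is not a strict local extremum.)

degen


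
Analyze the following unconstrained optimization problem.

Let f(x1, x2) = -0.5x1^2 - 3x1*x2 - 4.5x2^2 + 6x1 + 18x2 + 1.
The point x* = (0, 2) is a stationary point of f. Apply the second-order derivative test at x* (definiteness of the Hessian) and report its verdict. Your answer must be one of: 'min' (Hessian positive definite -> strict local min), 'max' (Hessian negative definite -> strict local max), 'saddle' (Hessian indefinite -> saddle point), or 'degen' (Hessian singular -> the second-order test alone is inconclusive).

Compute the Hessian H = grad^2 f:
  H = [[-1, -3], [-3, -9]]
Verify stationarity: grad f(x*) = H x* + g = (0, 0).
Eigenvalues of H: -10, 0.
H has a zero eigenvalue (singular; negative semidefinite but not definite), so H is neither positive definite, negative definite, nor indefinite. The second-order test alone is inconclusive -> degen.
(Indeed, f is constant along the null direction of H through x*, so x* is not a strict local extremum.)

degen


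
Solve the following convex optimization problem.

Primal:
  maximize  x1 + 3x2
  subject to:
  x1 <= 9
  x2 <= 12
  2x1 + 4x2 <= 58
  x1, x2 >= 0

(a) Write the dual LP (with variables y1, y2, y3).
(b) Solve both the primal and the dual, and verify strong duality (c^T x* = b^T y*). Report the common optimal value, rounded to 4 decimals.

The standard primal-dual pair for 'max c^T x s.t. A x <= b, x >= 0' is:
  Dual:  min b^T y  s.t.  A^T y >= c,  y >= 0.

So the dual LP is:
  minimize  9y1 + 12y2 + 58y3
  subject to:
    y1 + 2y3 >= 1
    y2 + 4y3 >= 3
    y1, y2, y3 >= 0

Solving the primal: x* = (5, 12).
  primal value c^T x* = 41.
Solving the dual: y* = (0, 1, 0.5).
  dual value b^T y* = 41.
Strong duality: c^T x* = b^T y*. Confirmed.

41


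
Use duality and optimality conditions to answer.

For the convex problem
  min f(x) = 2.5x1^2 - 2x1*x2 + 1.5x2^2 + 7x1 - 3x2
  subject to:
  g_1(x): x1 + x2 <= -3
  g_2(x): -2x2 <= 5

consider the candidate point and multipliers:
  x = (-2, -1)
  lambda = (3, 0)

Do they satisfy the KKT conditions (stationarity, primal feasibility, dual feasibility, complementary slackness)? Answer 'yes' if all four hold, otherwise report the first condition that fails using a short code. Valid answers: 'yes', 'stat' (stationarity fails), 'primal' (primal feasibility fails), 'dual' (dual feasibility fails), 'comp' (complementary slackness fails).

Gradient of f: grad f(x) = Q x + c = (-1, -2)
Constraint values g_i(x) = a_i^T x - b_i:
  g_1((-2, -1)) = 0
  g_2((-2, -1)) = -3
Stationarity residual: grad f(x) + sum_i lambda_i a_i = (2, 1)
  -> stationarity FAILS
Primal feasibility (all g_i <= 0): OK
Dual feasibility (all lambda_i >= 0): OK
Complementary slackness (lambda_i * g_i(x) = 0 for all i): OK

Verdict: the first failing condition is stationarity -> stat.

stat


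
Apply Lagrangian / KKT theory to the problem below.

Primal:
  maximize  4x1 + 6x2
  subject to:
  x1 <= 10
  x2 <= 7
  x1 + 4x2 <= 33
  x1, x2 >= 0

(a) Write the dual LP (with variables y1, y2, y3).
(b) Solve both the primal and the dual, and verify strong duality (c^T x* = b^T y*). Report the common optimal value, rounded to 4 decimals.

The standard primal-dual pair for 'max c^T x s.t. A x <= b, x >= 0' is:
  Dual:  min b^T y  s.t.  A^T y >= c,  y >= 0.

So the dual LP is:
  minimize  10y1 + 7y2 + 33y3
  subject to:
    y1 + y3 >= 4
    y2 + 4y3 >= 6
    y1, y2, y3 >= 0

Solving the primal: x* = (10, 5.75).
  primal value c^T x* = 74.5.
Solving the dual: y* = (2.5, 0, 1.5).
  dual value b^T y* = 74.5.
Strong duality: c^T x* = b^T y*. Confirmed.

74.5


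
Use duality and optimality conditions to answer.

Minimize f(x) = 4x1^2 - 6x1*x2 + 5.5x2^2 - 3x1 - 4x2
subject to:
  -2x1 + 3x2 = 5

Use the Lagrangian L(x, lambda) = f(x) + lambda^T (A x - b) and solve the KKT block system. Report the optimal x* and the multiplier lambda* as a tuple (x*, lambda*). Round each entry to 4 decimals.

Form the Lagrangian:
  L(x, lambda) = (1/2) x^T Q x + c^T x + lambda^T (A x - b)
Stationarity (grad_x L = 0): Q x + c + A^T lambda = 0.
Primal feasibility: A x = b.

This gives the KKT block system:
  [ Q   A^T ] [ x     ]   [-c ]
  [ A    0  ] [ lambda ] = [ b ]

Solving the linear system:
  x*      = (0.7045, 2.1364)
  lambda* = (-5.0909)
  f(x*)   = 7.3977

x* = (0.7045, 2.1364), lambda* = (-5.0909)


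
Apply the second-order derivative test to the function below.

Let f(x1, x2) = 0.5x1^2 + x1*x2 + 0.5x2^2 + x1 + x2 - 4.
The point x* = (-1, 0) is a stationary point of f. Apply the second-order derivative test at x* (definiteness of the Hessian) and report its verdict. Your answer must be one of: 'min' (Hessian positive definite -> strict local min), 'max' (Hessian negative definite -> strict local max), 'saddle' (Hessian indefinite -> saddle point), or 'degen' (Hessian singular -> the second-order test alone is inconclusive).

Compute the Hessian H = grad^2 f:
  H = [[1, 1], [1, 1]]
Verify stationarity: grad f(x*) = H x* + g = (0, 0).
Eigenvalues of H: 0, 2.
H has a zero eigenvalue (singular; positive semidefinite but not definite), so H is neither positive definite, negative definite, nor indefinite. The second-order test alone is inconclusive -> degen.
(Indeed, f is constant along the null direction of H through x*, so x* is not a strict local extremum.)

degen


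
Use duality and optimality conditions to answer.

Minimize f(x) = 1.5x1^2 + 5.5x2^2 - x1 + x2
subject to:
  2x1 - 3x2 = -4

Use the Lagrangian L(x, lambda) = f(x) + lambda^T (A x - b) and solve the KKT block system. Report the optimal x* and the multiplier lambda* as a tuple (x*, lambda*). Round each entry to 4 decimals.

Form the Lagrangian:
  L(x, lambda) = (1/2) x^T Q x + c^T x + lambda^T (A x - b)
Stationarity (grad_x L = 0): Q x + c + A^T lambda = 0.
Primal feasibility: A x = b.

This gives the KKT block system:
  [ Q   A^T ] [ x     ]   [-c ]
  [ A    0  ] [ lambda ] = [ b ]

Solving the linear system:
  x*      = (-1.1972, 0.5352)
  lambda* = (2.2958)
  f(x*)   = 5.4577

x* = (-1.1972, 0.5352), lambda* = (2.2958)


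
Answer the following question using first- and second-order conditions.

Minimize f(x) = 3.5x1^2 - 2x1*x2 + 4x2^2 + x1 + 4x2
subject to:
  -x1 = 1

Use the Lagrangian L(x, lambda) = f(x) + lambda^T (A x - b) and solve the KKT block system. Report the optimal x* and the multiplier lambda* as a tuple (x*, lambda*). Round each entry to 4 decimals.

Form the Lagrangian:
  L(x, lambda) = (1/2) x^T Q x + c^T x + lambda^T (A x - b)
Stationarity (grad_x L = 0): Q x + c + A^T lambda = 0.
Primal feasibility: A x = b.

This gives the KKT block system:
  [ Q   A^T ] [ x     ]   [-c ]
  [ A    0  ] [ lambda ] = [ b ]

Solving the linear system:
  x*      = (-1, -0.75)
  lambda* = (-4.5)
  f(x*)   = 0.25

x* = (-1, -0.75), lambda* = (-4.5)


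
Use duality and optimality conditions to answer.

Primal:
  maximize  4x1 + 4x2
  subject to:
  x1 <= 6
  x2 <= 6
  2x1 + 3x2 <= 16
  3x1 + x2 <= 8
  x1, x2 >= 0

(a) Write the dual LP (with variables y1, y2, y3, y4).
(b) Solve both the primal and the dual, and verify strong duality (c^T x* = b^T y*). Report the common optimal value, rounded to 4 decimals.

The standard primal-dual pair for 'max c^T x s.t. A x <= b, x >= 0' is:
  Dual:  min b^T y  s.t.  A^T y >= c,  y >= 0.

So the dual LP is:
  minimize  6y1 + 6y2 + 16y3 + 8y4
  subject to:
    y1 + 2y3 + 3y4 >= 4
    y2 + 3y3 + y4 >= 4
    y1, y2, y3, y4 >= 0

Solving the primal: x* = (1.1429, 4.5714).
  primal value c^T x* = 22.8571.
Solving the dual: y* = (0, 0, 1.1429, 0.5714).
  dual value b^T y* = 22.8571.
Strong duality: c^T x* = b^T y*. Confirmed.

22.8571


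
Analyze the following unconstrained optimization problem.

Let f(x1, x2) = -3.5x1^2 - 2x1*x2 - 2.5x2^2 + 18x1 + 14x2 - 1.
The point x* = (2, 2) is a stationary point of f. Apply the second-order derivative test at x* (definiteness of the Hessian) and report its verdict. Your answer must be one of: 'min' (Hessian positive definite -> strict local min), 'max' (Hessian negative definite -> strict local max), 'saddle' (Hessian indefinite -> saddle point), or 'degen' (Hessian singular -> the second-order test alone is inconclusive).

Compute the Hessian H = grad^2 f:
  H = [[-7, -2], [-2, -5]]
Verify stationarity: grad f(x*) = H x* + g = (0, 0).
Eigenvalues of H: -8.2361, -3.7639.
Both eigenvalues < 0, so H is negative definite -> x* is a strict local max.

max


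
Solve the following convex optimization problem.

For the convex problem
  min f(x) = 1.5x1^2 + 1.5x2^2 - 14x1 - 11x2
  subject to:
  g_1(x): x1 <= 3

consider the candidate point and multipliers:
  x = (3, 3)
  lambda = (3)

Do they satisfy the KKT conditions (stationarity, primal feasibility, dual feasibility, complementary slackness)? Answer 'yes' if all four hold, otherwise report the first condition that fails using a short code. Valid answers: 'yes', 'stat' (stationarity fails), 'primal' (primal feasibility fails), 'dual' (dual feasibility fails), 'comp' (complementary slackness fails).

Gradient of f: grad f(x) = Q x + c = (-5, -2)
Constraint values g_i(x) = a_i^T x - b_i:
  g_1((3, 3)) = 0
Stationarity residual: grad f(x) + sum_i lambda_i a_i = (-2, -2)
  -> stationarity FAILS
Primal feasibility (all g_i <= 0): OK
Dual feasibility (all lambda_i >= 0): OK
Complementary slackness (lambda_i * g_i(x) = 0 for all i): OK

Verdict: the first failing condition is stationarity -> stat.

stat


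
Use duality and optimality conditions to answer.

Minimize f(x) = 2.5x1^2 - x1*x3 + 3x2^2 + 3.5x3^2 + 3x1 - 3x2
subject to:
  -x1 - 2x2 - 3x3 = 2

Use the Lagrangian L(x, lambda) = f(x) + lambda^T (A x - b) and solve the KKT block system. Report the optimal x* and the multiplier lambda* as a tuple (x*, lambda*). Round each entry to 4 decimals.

Form the Lagrangian:
  L(x, lambda) = (1/2) x^T Q x + c^T x + lambda^T (A x - b)
Stationarity (grad_x L = 0): Q x + c + A^T lambda = 0.
Primal feasibility: A x = b.

This gives the KKT block system:
  [ Q   A^T ] [ x     ]   [-c ]
  [ A    0  ] [ lambda ] = [ b ]

Solving the linear system:
  x*      = (-0.8802, 0.2025, -0.5083)
  lambda* = (-0.8926)
  f(x*)   = -0.7314

x* = (-0.8802, 0.2025, -0.5083), lambda* = (-0.8926)


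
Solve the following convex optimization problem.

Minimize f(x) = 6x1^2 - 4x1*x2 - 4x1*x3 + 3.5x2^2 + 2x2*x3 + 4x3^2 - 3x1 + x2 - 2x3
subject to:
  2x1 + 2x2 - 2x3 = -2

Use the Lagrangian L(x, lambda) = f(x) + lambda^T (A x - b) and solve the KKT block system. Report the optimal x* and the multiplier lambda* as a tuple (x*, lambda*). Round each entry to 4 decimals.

Form the Lagrangian:
  L(x, lambda) = (1/2) x^T Q x + c^T x + lambda^T (A x - b)
Stationarity (grad_x L = 0): Q x + c + A^T lambda = 0.
Primal feasibility: A x = b.

This gives the KKT block system:
  [ Q   A^T ] [ x     ]   [-c ]
  [ A    0  ] [ lambda ] = [ b ]

Solving the linear system:
  x*      = (0.1652, -0.4911, 0.6741)
  lambda* = (0.875)
  f(x*)   = -0.2924

x* = (0.1652, -0.4911, 0.6741), lambda* = (0.875)


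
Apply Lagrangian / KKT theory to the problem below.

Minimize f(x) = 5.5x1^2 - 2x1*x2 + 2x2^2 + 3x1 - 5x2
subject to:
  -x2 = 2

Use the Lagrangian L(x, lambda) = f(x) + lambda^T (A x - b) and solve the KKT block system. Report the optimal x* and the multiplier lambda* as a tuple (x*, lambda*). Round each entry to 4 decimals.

Form the Lagrangian:
  L(x, lambda) = (1/2) x^T Q x + c^T x + lambda^T (A x - b)
Stationarity (grad_x L = 0): Q x + c + A^T lambda = 0.
Primal feasibility: A x = b.

This gives the KKT block system:
  [ Q   A^T ] [ x     ]   [-c ]
  [ A    0  ] [ lambda ] = [ b ]

Solving the linear system:
  x*      = (-0.6364, -2)
  lambda* = (-11.7273)
  f(x*)   = 15.7727

x* = (-0.6364, -2), lambda* = (-11.7273)


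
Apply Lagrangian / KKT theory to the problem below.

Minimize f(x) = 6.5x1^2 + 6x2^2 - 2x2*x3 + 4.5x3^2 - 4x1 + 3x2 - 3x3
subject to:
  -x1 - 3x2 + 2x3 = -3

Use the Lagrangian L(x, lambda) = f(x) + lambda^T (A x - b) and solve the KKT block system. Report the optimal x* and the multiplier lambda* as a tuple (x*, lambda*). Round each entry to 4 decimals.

Form the Lagrangian:
  L(x, lambda) = (1/2) x^T Q x + c^T x + lambda^T (A x - b)
Stationarity (grad_x L = 0): Q x + c + A^T lambda = 0.
Primal feasibility: A x = b.

This gives the KKT block system:
  [ Q   A^T ] [ x     ]   [-c ]
  [ A    0  ] [ lambda ] = [ b ]

Solving the linear system:
  x*      = (0.582, 0.5868, -0.3288)
  lambda* = (3.5664)
  f(x*)   = 5.5589

x* = (0.582, 0.5868, -0.3288), lambda* = (3.5664)


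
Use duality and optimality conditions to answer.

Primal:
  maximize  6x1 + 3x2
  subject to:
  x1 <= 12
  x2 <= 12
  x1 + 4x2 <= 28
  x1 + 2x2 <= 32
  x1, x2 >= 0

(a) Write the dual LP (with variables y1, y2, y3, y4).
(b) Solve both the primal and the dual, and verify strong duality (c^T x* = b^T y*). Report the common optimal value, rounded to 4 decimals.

The standard primal-dual pair for 'max c^T x s.t. A x <= b, x >= 0' is:
  Dual:  min b^T y  s.t.  A^T y >= c,  y >= 0.

So the dual LP is:
  minimize  12y1 + 12y2 + 28y3 + 32y4
  subject to:
    y1 + y3 + y4 >= 6
    y2 + 4y3 + 2y4 >= 3
    y1, y2, y3, y4 >= 0

Solving the primal: x* = (12, 4).
  primal value c^T x* = 84.
Solving the dual: y* = (5.25, 0, 0.75, 0).
  dual value b^T y* = 84.
Strong duality: c^T x* = b^T y*. Confirmed.

84


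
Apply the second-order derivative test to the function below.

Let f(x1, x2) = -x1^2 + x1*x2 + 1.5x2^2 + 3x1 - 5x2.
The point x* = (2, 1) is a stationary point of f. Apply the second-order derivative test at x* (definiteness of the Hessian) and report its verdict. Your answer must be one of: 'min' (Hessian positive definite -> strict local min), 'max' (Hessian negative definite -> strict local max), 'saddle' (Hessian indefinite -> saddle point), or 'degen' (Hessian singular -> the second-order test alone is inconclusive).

Compute the Hessian H = grad^2 f:
  H = [[-2, 1], [1, 3]]
Verify stationarity: grad f(x*) = H x* + g = (0, 0).
Eigenvalues of H: -2.1926, 3.1926.
Eigenvalues have mixed signs, so H is indefinite -> x* is a saddle point.

saddle


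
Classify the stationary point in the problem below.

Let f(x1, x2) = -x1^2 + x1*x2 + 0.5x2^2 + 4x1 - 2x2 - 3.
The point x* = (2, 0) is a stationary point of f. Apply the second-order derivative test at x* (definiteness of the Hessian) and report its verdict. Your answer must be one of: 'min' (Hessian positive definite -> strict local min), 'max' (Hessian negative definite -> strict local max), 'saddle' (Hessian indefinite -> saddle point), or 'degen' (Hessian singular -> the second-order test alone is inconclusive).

Compute the Hessian H = grad^2 f:
  H = [[-2, 1], [1, 1]]
Verify stationarity: grad f(x*) = H x* + g = (0, 0).
Eigenvalues of H: -2.3028, 1.3028.
Eigenvalues have mixed signs, so H is indefinite -> x* is a saddle point.

saddle


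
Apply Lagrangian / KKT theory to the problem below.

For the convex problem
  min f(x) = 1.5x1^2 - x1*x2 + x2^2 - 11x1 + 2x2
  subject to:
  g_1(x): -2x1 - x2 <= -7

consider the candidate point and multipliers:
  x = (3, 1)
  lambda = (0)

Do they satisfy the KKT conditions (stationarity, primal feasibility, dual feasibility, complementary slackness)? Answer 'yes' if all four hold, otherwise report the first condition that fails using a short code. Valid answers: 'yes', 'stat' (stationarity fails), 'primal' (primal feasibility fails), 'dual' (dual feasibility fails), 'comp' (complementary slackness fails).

Gradient of f: grad f(x) = Q x + c = (-3, 1)
Constraint values g_i(x) = a_i^T x - b_i:
  g_1((3, 1)) = 0
Stationarity residual: grad f(x) + sum_i lambda_i a_i = (-3, 1)
  -> stationarity FAILS
Primal feasibility (all g_i <= 0): OK
Dual feasibility (all lambda_i >= 0): OK
Complementary slackness (lambda_i * g_i(x) = 0 for all i): OK

Verdict: the first failing condition is stationarity -> stat.

stat


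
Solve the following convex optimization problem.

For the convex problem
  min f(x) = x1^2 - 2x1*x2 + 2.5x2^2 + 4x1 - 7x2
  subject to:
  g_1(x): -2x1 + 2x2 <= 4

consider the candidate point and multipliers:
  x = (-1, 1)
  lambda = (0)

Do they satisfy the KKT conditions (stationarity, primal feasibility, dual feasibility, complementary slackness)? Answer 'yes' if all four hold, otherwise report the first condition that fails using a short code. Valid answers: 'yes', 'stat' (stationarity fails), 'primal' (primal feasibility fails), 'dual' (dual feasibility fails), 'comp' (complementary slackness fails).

Gradient of f: grad f(x) = Q x + c = (0, 0)
Constraint values g_i(x) = a_i^T x - b_i:
  g_1((-1, 1)) = 0
Stationarity residual: grad f(x) + sum_i lambda_i a_i = (0, 0)
  -> stationarity OK
Primal feasibility (all g_i <= 0): OK
Dual feasibility (all lambda_i >= 0): OK
Complementary slackness (lambda_i * g_i(x) = 0 for all i): OK

Verdict: yes, KKT holds.

yes


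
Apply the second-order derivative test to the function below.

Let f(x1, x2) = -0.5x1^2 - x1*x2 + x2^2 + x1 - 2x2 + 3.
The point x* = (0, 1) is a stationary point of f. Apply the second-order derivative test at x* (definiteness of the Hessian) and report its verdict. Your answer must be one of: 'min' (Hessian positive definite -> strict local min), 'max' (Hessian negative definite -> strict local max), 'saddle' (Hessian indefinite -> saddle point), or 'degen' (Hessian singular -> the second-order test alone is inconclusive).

Compute the Hessian H = grad^2 f:
  H = [[-1, -1], [-1, 2]]
Verify stationarity: grad f(x*) = H x* + g = (0, 0).
Eigenvalues of H: -1.3028, 2.3028.
Eigenvalues have mixed signs, so H is indefinite -> x* is a saddle point.

saddle


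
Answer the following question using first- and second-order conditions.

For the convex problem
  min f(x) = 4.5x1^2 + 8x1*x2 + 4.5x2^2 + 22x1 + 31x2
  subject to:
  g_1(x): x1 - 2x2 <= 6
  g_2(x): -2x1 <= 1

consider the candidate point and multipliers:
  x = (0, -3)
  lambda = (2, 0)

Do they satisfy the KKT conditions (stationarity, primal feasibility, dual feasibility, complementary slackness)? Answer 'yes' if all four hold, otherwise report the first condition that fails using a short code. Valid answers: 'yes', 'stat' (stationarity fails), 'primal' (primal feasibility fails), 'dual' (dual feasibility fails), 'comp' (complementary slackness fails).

Gradient of f: grad f(x) = Q x + c = (-2, 4)
Constraint values g_i(x) = a_i^T x - b_i:
  g_1((0, -3)) = 0
  g_2((0, -3)) = -1
Stationarity residual: grad f(x) + sum_i lambda_i a_i = (0, 0)
  -> stationarity OK
Primal feasibility (all g_i <= 0): OK
Dual feasibility (all lambda_i >= 0): OK
Complementary slackness (lambda_i * g_i(x) = 0 for all i): OK

Verdict: yes, KKT holds.

yes


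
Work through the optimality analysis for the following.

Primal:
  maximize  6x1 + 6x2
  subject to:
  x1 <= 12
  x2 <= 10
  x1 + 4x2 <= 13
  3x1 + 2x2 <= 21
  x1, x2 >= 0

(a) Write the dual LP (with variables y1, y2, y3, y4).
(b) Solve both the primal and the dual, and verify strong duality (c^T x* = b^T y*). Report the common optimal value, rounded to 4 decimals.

The standard primal-dual pair for 'max c^T x s.t. A x <= b, x >= 0' is:
  Dual:  min b^T y  s.t.  A^T y >= c,  y >= 0.

So the dual LP is:
  minimize  12y1 + 10y2 + 13y3 + 21y4
  subject to:
    y1 + y3 + 3y4 >= 6
    y2 + 4y3 + 2y4 >= 6
    y1, y2, y3, y4 >= 0

Solving the primal: x* = (5.8, 1.8).
  primal value c^T x* = 45.6.
Solving the dual: y* = (0, 0, 0.6, 1.8).
  dual value b^T y* = 45.6.
Strong duality: c^T x* = b^T y*. Confirmed.

45.6


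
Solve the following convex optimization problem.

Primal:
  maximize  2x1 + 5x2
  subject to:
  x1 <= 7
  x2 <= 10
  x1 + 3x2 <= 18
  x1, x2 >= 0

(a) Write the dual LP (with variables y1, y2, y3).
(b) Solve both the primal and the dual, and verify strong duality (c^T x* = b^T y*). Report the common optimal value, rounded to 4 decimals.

The standard primal-dual pair for 'max c^T x s.t. A x <= b, x >= 0' is:
  Dual:  min b^T y  s.t.  A^T y >= c,  y >= 0.

So the dual LP is:
  minimize  7y1 + 10y2 + 18y3
  subject to:
    y1 + y3 >= 2
    y2 + 3y3 >= 5
    y1, y2, y3 >= 0

Solving the primal: x* = (7, 3.6667).
  primal value c^T x* = 32.3333.
Solving the dual: y* = (0.3333, 0, 1.6667).
  dual value b^T y* = 32.3333.
Strong duality: c^T x* = b^T y*. Confirmed.

32.3333


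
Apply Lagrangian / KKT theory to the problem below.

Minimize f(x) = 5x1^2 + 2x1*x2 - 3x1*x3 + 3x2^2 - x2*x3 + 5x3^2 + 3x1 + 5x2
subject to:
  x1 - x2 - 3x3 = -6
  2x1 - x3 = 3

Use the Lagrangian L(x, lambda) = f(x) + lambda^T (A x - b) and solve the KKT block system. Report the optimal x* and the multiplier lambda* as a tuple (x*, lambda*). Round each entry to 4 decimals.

Form the Lagrangian:
  L(x, lambda) = (1/2) x^T Q x + c^T x + lambda^T (A x - b)
Stationarity (grad_x L = 0): Q x + c + A^T lambda = 0.
Primal feasibility: A x = b.

This gives the KKT block system:
  [ Q   A^T ] [ x     ]   [-c ]
  [ A    0  ] [ lambda ] = [ b ]

Solving the linear system:
  x*      = (2.8617, 0.6915, 2.7234)
  lambda* = (12.1489, -18.4894)
  f(x*)   = 70.2021

x* = (2.8617, 0.6915, 2.7234), lambda* = (12.1489, -18.4894)


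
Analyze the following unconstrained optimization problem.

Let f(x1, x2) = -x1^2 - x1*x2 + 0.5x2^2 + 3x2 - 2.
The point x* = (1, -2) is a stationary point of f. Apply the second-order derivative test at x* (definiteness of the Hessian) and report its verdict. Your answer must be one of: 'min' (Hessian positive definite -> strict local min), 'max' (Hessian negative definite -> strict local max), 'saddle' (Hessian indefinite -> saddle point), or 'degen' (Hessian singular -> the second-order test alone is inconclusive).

Compute the Hessian H = grad^2 f:
  H = [[-2, -1], [-1, 1]]
Verify stationarity: grad f(x*) = H x* + g = (0, 0).
Eigenvalues of H: -2.3028, 1.3028.
Eigenvalues have mixed signs, so H is indefinite -> x* is a saddle point.

saddle


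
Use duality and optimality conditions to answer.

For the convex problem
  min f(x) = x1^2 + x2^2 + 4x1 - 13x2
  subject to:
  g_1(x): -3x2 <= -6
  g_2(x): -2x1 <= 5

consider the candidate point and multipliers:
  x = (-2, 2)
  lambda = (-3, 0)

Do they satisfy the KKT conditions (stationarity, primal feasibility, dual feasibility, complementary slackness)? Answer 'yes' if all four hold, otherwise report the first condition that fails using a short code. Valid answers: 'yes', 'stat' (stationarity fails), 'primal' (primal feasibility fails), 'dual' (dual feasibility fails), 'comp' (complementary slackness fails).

Gradient of f: grad f(x) = Q x + c = (0, -9)
Constraint values g_i(x) = a_i^T x - b_i:
  g_1((-2, 2)) = 0
  g_2((-2, 2)) = -1
Stationarity residual: grad f(x) + sum_i lambda_i a_i = (0, 0)
  -> stationarity OK
Primal feasibility (all g_i <= 0): OK
Dual feasibility (all lambda_i >= 0): FAILS
Complementary slackness (lambda_i * g_i(x) = 0 for all i): OK

Verdict: the first failing condition is dual_feasibility -> dual.

dual


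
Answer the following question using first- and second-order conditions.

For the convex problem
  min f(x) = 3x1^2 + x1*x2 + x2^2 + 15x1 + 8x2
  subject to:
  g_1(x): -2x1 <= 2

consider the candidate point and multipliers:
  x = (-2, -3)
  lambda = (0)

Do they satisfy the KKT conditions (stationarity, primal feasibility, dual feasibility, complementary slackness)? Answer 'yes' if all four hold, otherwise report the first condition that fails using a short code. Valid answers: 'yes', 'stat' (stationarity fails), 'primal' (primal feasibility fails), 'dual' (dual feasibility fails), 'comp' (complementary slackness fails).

Gradient of f: grad f(x) = Q x + c = (0, 0)
Constraint values g_i(x) = a_i^T x - b_i:
  g_1((-2, -3)) = 2
Stationarity residual: grad f(x) + sum_i lambda_i a_i = (0, 0)
  -> stationarity OK
Primal feasibility (all g_i <= 0): FAILS
Dual feasibility (all lambda_i >= 0): OK
Complementary slackness (lambda_i * g_i(x) = 0 for all i): OK

Verdict: the first failing condition is primal_feasibility -> primal.

primal


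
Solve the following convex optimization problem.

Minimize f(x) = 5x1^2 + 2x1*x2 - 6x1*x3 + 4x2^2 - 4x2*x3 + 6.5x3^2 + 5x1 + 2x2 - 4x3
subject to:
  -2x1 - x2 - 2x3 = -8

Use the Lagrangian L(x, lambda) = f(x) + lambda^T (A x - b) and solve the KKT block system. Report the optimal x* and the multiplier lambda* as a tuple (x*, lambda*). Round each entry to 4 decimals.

Form the Lagrangian:
  L(x, lambda) = (1/2) x^T Q x + c^T x + lambda^T (A x - b)
Stationarity (grad_x L = 0): Q x + c + A^T lambda = 0.
Primal feasibility: A x = b.

This gives the KKT block system:
  [ Q   A^T ] [ x     ]   [-c ]
  [ A    0  ] [ lambda ] = [ b ]

Solving the linear system:
  x*      = (1.4744, 0.9932, 2.029)
  lambda* = (4.7785)
  f(x*)   = 19.7355

x* = (1.4744, 0.9932, 2.029), lambda* = (4.7785)


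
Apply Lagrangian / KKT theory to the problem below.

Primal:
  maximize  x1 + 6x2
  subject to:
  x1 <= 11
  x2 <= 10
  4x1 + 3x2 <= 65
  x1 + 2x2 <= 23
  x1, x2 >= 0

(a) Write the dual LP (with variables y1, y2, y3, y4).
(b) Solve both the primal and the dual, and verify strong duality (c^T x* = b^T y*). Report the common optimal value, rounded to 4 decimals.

The standard primal-dual pair for 'max c^T x s.t. A x <= b, x >= 0' is:
  Dual:  min b^T y  s.t.  A^T y >= c,  y >= 0.

So the dual LP is:
  minimize  11y1 + 10y2 + 65y3 + 23y4
  subject to:
    y1 + 4y3 + y4 >= 1
    y2 + 3y3 + 2y4 >= 6
    y1, y2, y3, y4 >= 0

Solving the primal: x* = (3, 10).
  primal value c^T x* = 63.
Solving the dual: y* = (0, 4, 0, 1).
  dual value b^T y* = 63.
Strong duality: c^T x* = b^T y*. Confirmed.

63


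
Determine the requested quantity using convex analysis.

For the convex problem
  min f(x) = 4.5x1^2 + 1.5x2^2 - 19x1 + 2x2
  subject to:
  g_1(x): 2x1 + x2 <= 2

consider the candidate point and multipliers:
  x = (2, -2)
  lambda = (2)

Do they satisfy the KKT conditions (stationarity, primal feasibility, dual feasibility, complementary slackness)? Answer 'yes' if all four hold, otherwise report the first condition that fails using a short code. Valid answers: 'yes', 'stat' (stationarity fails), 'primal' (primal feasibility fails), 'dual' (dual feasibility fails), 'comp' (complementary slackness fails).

Gradient of f: grad f(x) = Q x + c = (-1, -4)
Constraint values g_i(x) = a_i^T x - b_i:
  g_1((2, -2)) = 0
Stationarity residual: grad f(x) + sum_i lambda_i a_i = (3, -2)
  -> stationarity FAILS
Primal feasibility (all g_i <= 0): OK
Dual feasibility (all lambda_i >= 0): OK
Complementary slackness (lambda_i * g_i(x) = 0 for all i): OK

Verdict: the first failing condition is stationarity -> stat.

stat


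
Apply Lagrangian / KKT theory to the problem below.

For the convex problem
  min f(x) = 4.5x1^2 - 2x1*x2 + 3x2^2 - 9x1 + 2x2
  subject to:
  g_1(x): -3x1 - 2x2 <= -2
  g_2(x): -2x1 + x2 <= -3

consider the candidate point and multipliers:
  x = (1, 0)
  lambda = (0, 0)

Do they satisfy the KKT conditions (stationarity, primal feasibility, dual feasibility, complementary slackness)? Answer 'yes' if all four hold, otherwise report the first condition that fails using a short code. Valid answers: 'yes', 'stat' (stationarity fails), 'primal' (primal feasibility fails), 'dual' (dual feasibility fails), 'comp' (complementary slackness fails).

Gradient of f: grad f(x) = Q x + c = (0, 0)
Constraint values g_i(x) = a_i^T x - b_i:
  g_1((1, 0)) = -1
  g_2((1, 0)) = 1
Stationarity residual: grad f(x) + sum_i lambda_i a_i = (0, 0)
  -> stationarity OK
Primal feasibility (all g_i <= 0): FAILS
Dual feasibility (all lambda_i >= 0): OK
Complementary slackness (lambda_i * g_i(x) = 0 for all i): OK

Verdict: the first failing condition is primal_feasibility -> primal.

primal


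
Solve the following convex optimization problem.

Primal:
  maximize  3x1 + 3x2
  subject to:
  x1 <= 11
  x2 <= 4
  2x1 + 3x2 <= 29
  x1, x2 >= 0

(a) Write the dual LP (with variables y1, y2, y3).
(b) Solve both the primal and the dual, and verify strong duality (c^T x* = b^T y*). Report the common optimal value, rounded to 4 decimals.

The standard primal-dual pair for 'max c^T x s.t. A x <= b, x >= 0' is:
  Dual:  min b^T y  s.t.  A^T y >= c,  y >= 0.

So the dual LP is:
  minimize  11y1 + 4y2 + 29y3
  subject to:
    y1 + 2y3 >= 3
    y2 + 3y3 >= 3
    y1, y2, y3 >= 0

Solving the primal: x* = (11, 2.3333).
  primal value c^T x* = 40.
Solving the dual: y* = (1, 0, 1).
  dual value b^T y* = 40.
Strong duality: c^T x* = b^T y*. Confirmed.

40


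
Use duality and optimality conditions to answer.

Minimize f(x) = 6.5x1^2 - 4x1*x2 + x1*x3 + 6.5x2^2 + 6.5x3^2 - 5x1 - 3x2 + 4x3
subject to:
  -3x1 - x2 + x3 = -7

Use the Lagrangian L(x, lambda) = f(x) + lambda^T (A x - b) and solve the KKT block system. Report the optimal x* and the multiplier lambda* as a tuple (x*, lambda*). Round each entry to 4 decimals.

Form the Lagrangian:
  L(x, lambda) = (1/2) x^T Q x + c^T x + lambda^T (A x - b)
Stationarity (grad_x L = 0): Q x + c + A^T lambda = 0.
Primal feasibility: A x = b.

This gives the KKT block system:
  [ Q   A^T ] [ x     ]   [-c ]
  [ A    0  ] [ lambda ] = [ b ]

Solving the linear system:
  x*      = (1.7223, 1.0768, -0.7562)
  lambda* = (4.1089)
  f(x*)   = 6.9478

x* = (1.7223, 1.0768, -0.7562), lambda* = (4.1089)
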